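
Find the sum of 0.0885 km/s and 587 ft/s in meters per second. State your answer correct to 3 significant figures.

267 meters per second

0.0885 km/s = 88.5000 m/s and 587 ft/s = 178.918 m/s.
88.5000 + 178.918 ≈ 267 m/s.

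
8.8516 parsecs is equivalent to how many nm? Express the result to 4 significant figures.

2.731 × 10^26 nanometers

1 pc = 3.08568 × 10^25 nanometers.
So 8.8516 × 3.08568 × 10^25 ≈ 2.731 × 10^26 nm.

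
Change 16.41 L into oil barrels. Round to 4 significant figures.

0.1032 oil barrels

1 L = 0.00628981 oil barrels.
So 16.41 × 0.00628981 ≈ 0.1032 bbl.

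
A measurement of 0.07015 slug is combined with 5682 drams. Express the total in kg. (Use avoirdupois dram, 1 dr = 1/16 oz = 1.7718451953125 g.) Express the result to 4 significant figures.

0.07015 slug = 1.02376 kg and 5682 dr = 10.0676 kg.
1.02376 + 10.0676 ≈ 11.09 kg.

11.09 kilograms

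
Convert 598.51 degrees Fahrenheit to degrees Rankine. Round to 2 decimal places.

°R = °F + 459.67.
Applying the formula gives 1058.18 °R.

1058.18 °R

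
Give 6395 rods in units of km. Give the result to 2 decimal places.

32.16 km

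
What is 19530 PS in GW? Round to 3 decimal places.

0.014 gigawatts

1 metric horsepower = 7.35499e-7 gigawatts.
Then 19530 × 7.35499e-7 ≈ 0.014 GW.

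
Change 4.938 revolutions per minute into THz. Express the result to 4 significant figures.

8.230e-14 terahertz

1 revolution per minute = 1.66667e-14 terahertz.
4.938 × 1.66667e-14 ≈ 8.230e-14 THz.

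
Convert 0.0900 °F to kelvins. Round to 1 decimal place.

K = (°F + 459.67) × 5/9.
Applying the formula gives 255.4 K.

255.4 kelvins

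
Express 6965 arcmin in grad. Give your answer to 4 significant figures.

1 arcmin = 0.0185185 gradians.
Then 6965 × 0.0185185 ≈ 129.0 grad.

129.0 grad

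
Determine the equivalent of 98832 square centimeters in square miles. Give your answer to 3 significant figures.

3.82e-6 mi²

1 square centimeter = 3.86102e-11 mi².
Thus 98832 × 3.86102e-11 ≈ 3.82e-6 mi².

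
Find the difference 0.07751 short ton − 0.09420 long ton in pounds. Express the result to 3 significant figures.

-56.0 lb

0.07751 short ton = 155.020 lb and 0.09420 long ton = 211.008 lb.
155.020 − 211.008 ≈ -56.0 lb.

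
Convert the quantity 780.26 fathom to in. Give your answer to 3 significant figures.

56200 in

1 fathom = 72.0000 in.
780.26 × 72.0000 ≈ 56200 in.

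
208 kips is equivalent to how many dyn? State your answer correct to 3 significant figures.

9.25e+10 dynes

1 kip = 4.44822e+8 dynes.
So 208 × 4.44822e+8 ≈ 9.25e+10 dyn.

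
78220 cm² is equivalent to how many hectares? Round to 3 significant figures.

0.000782 ha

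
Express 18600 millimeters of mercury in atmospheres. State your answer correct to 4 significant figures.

24.47 atm

1 millimeter of mercury = 0.00131579 atm.
Thus 18600 × 0.00131579 ≈ 24.47 atm.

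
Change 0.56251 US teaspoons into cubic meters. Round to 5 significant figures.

2.7726e-6 cubic meters

1 US tsp = 4.92892e-6 m³.
Then 0.56251 × 4.92892e-6 ≈ 2.7726e-6 m³.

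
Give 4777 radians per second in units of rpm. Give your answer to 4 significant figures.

45620 rpm

1 rad/s = 9.54930 revolutions per minute.
Thus 4777 × 9.54930 ≈ 45620 rpm.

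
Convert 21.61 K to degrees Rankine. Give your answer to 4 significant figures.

38.90 degrees Rankine

°R = K × 9/5.
Applying the formula gives 38.90 °R.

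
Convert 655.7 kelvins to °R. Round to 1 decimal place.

1180.3 °R

°R = K × 9/5.
Applying the formula gives 1180.3 °R.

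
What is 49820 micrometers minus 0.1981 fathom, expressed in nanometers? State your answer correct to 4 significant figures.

-3.125 × 10^8 nm

49820 μm = 4.98200 × 10^7 nm and 0.1981 fathom = 3.62285 × 10^8 nm.
4.98200 × 10^7 − 3.62285 × 10^8 ≈ -3.125 × 10^8 nm.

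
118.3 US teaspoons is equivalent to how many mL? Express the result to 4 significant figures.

1 US teaspoon = 4.92892 milliliters.
Thus 118.3 × 4.92892 ≈ 583.1 mL.

583.1 milliliters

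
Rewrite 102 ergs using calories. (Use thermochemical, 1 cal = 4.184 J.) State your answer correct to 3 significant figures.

2.44e-6 cal

1 erg = 2.39006e-8 cal.
So 102 × 2.39006e-8 ≈ 2.44e-6 cal.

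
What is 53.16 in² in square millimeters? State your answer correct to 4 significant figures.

34300 square millimeters

1 in² = 645.160 mm².
Then 53.16 × 645.160 ≈ 34300 mm².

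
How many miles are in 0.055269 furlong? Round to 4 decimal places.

0.0069 miles

1 furlong = 0.125000 mi.
Then 0.055269 × 0.125000 ≈ 0.0069 mi.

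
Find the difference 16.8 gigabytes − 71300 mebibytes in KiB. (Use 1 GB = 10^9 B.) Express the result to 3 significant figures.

16.8 GB = 1.640625e+7 KiB and 71300 MiB = 7.301120e+7 KiB.
1.640625e+7 − 7.301120e+7 ≈ -5.66e+7 KiB.

-5.66e+7 KiB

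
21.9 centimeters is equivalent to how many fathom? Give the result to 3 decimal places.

0.120 fathoms

1 cm = 0.00546807 fathom.
21.9 × 0.00546807 ≈ 0.120 fathom.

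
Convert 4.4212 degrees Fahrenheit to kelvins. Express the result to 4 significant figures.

K = (°F + 459.67) × 5/9.
Applying the formula gives 257.8 K.

257.8 kelvins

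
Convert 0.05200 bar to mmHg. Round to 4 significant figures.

1 bar = 750.062 millimeters of mercury.
0.05200 × 750.062 ≈ 39.00 mmHg.

39.00 millimeters of mercury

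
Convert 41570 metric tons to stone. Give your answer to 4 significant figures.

1 metric ton = 157.473 st.
Thus 41570 × 157.473 ≈ 6.546 × 10^6 st.

6.546 × 10^6 st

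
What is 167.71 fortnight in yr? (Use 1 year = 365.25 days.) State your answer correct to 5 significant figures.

6.4283 yr

1 fortnight = 0.0383299 yr.
167.71 × 0.0383299 ≈ 6.4283 yr.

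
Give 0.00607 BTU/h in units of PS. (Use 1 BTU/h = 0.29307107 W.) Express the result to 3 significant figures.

1 BTU/h = 0.000398466 PS.
So 0.00607 × 0.000398466 ≈ 2.42e-6 PS.

2.42e-6 PS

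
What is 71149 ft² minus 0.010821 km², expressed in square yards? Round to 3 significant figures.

-5040 yd²

71149 ft² = 7905.44 yd² and 0.010821 km² = 12941.8 yd².
7905.44 − 12941.8 ≈ -5040 yd².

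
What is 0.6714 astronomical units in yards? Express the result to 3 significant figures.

1.10e+11 yards

1 astronomical unit = 1.63602e+11 yd.
Then 0.6714 × 1.63602e+11 ≈ 1.10e+11 yd.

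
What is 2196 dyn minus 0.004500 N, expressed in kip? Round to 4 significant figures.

3.925 × 10^-6 kip

2196 dyn = 4.93680 × 10^-6 kip and 0.004500 N = 1.01164 × 10^-6 kip.
4.93680 × 10^-6 − 1.01164 × 10^-6 ≈ 3.925 × 10^-6 kip.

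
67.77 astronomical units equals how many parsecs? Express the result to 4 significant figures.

1 au = 4.84814 × 10^-6 parsecs.
Thus 67.77 × 4.84814 × 10^-6 ≈ 0.0003286 pc.

0.0003286 pc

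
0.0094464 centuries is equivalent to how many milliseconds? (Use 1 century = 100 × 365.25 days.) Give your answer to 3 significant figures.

1 century = 3.15576e+12 ms.
Then 0.0094464 × 3.15576e+12 ≈ 2.98e+10 ms.

2.98e+10 milliseconds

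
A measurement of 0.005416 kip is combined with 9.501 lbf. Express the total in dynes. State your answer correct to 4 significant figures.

6.635e+6 dyn

0.005416 kip = 2.40916e+6 dyn and 9.501 lbf = 4.22626e+6 dyn.
2.40916e+6 + 4.22626e+6 ≈ 6.635e+6 dyn.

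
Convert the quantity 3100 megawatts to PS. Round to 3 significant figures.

4.21e+6 PS

1 megawatt = 1359.62 PS.
3100 × 1359.62 ≈ 4.21e+6 PS.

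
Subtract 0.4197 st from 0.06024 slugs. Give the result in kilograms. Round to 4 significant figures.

-1.786 kg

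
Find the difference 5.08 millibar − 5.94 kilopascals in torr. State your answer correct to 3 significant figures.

5.08 mbar = 3.81031 torr and 5.94 kPa = 44.5537 torr.
3.81031 − 44.5537 ≈ -40.7 torr.

-40.7 torr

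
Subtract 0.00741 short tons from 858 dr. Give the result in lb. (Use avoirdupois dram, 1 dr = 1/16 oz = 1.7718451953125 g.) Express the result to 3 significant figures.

-11.5 lb

858 dr = 3.35156 lb and 0.00741 short ton = 14.8200 lb.
3.35156 − 14.8200 ≈ -11.5 lb.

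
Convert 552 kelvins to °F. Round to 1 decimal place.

533.9 degrees Fahrenheit

K = (°F + 459.67) × 5/9.
Applying the formula gives 533.9 °F.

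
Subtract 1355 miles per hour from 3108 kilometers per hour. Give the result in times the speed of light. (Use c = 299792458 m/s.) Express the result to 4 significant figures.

8.592e-7 times the speed of light

3108 km/h = 2.87977e-6 c and 1355 mph = 2.02053e-6 c.
2.87977e-6 − 2.02053e-6 ≈ 8.592e-7 c.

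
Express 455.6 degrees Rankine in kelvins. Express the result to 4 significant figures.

253.1 K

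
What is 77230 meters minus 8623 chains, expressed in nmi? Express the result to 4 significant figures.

77230 m = 41.7009 nmi and 8623 chain = 93.6648 nmi.
41.7009 − 93.6648 ≈ -51.96 nmi.

-51.96 nmi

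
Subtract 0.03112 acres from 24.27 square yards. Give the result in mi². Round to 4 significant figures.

24.27 yd² = 7.83510 × 10^-6 mi² and 0.03112 acre = 4.86250 × 10^-5 mi².
7.83510 × 10^-6 − 4.86250 × 10^-5 ≈ -4.079 × 10^-5 mi².

-4.079 × 10^-5 mi²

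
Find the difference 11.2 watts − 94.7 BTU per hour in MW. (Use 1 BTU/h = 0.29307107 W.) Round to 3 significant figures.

11.2 W = 1.12000 × 10^-5 MW and 94.7 BTU/h = 2.77538 × 10^-5 MW.
1.12000 × 10^-5 − 2.77538 × 10^-5 ≈ -1.66 × 10^-5 MW.

-1.66 × 10^-5 MW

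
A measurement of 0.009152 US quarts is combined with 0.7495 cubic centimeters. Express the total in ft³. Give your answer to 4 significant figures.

0.0003323 ft³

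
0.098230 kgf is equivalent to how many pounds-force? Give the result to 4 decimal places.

0.2166 pounds-force

1 kilogram-force = 2.20462 pounds-force.
Then 0.098230 × 2.20462 ≈ 0.2166 lbf.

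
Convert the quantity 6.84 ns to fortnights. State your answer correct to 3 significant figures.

5.65 × 10^-15 fortnights

1 ns = 8.26720 × 10^-16 fortnight.
So 6.84 × 8.26720 × 10^-16 ≈ 5.65 × 10^-15 fortnight.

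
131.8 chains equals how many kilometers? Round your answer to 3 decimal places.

2.651 kilometers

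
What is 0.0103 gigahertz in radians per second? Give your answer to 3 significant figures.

1 gigahertz = 6.28319 × 10^9 radians per second.
So 0.0103 × 6.28319 × 10^9 ≈ 6.47 × 10^7 rad/s.

6.47 × 10^7 radians per second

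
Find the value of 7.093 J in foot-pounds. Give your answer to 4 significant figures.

1 joule = 0.737562 ft·lbf.
7.093 × 0.737562 ≈ 5.232 ft·lbf.

5.232 ft·lbf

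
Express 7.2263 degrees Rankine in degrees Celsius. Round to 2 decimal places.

-269.14 degrees Celsius

°R = (°C + 273.15) × 9/5.
Applying the formula gives -269.14 °C.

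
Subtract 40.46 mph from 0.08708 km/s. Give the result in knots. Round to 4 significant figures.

134.1 kn

0.08708 km/s = 169.270 kn and 40.46 mph = 35.1588 kn.
169.270 − 35.1588 ≈ 134.1 kn.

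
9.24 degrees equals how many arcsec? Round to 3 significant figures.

33300 arcsec

1 degree = 3600.00 arcsec.
9.24 × 3600.00 ≈ 33300 arcsec.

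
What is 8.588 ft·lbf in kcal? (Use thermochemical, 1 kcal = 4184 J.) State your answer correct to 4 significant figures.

1 foot-pound = 0.000324048 kcal.
8.588 × 0.000324048 ≈ 0.002783 kcal.

0.002783 kcal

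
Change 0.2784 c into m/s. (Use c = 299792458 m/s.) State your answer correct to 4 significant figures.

1 c = 2.99792 × 10^8 m/s.
Thus 0.2784 × 2.99792 × 10^8 ≈ 8.346 × 10^7 m/s.

8.346 × 10^7 meters per second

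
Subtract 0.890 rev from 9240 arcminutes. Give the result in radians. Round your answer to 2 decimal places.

-2.90 rad

9240 arcmin = 2.68781 rad and 0.890 rev = 5.59203 rad.
2.68781 − 5.59203 ≈ -2.90 rad.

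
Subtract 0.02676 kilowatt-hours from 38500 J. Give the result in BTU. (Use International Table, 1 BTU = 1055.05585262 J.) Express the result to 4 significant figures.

-54.82 BTU

38500 J = 36.4910 BTU and 0.02676 kWh = 91.3089 BTU.
36.4910 − 91.3089 ≈ -54.82 BTU.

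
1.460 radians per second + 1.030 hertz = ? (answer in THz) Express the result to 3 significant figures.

1.460 rad/s = 2.32366 × 10^-13 THz and 1.030 Hz = 1.03000 × 10^-12 THz.
2.32366 × 10^-13 + 1.03000 × 10^-12 ≈ 1.26 × 10^-12 THz.

1.26 × 10^-12 terahertz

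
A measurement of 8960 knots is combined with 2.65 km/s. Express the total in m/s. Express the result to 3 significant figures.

8960 kn = 4609.42 m/s and 2.65 km/s = 2650.00 m/s.
4609.42 + 2650.00 ≈ 7260 m/s.

7260 m/s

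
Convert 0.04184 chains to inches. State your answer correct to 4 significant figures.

33.14 in

1 chain = 792.000 in.
Thus 0.04184 × 792.000 ≈ 33.14 in.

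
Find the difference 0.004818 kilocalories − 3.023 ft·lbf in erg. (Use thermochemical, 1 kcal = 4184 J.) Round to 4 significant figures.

0.004818 kcal = 2.01585 × 10^8 erg and 3.023 ft·lbf = 4.09864 × 10^7 erg.
2.01585 × 10^8 − 4.09864 × 10^7 ≈ 1.606 × 10^8 erg.

1.606 × 10^8 erg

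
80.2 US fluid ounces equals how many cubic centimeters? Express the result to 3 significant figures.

2370 cubic centimeters

1 US fluid ounce = 29.5735 cubic centimeters.
So 80.2 × 29.5735 ≈ 2370 cm³.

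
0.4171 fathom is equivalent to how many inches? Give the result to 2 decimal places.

30.03 in

1 fathom = 72.0000 in.
Then 0.4171 × 72.0000 ≈ 30.03 in.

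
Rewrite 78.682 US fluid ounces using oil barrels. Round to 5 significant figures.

0.014636 oil barrels

1 US fl oz = 0.000186012 bbl.
Then 78.682 × 0.000186012 ≈ 0.014636 bbl.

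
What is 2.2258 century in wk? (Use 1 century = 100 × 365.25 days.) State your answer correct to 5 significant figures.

1 century = 5217.86 wk.
Thus 2.2258 × 5217.86 ≈ 11614 wk.

11614 wk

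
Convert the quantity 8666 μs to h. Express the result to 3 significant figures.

1 microsecond = 2.77778 × 10^-10 h.
8666 × 2.77778 × 10^-10 ≈ 2.41 × 10^-6 h.

2.41 × 10^-6 h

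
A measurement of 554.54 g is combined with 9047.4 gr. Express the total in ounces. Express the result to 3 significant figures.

40.2 oz

554.54 g = 19.5608 oz and 9047.4 gr = 20.6798 oz.
19.5608 + 20.6798 ≈ 40.2 oz.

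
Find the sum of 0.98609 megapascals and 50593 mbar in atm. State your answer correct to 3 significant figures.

0.98609 MPa = 9.73195 atm and 50593 mbar = 49.9314 atm.
9.73195 + 49.9314 ≈ 59.7 atm.

59.7 atm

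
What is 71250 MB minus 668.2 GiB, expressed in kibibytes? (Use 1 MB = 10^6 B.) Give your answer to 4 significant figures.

-6.311e+8 KiB

71250 MB = 6.95801e+7 KiB and 668.2 GiB = 7.00658e+8 KiB.
6.95801e+7 − 7.00658e+8 ≈ -6.311e+8 KiB.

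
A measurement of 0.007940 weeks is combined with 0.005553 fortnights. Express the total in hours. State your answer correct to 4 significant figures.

0.007940 wk = 1.33392 h and 0.005553 fortnight = 1.86581 h.
1.33392 + 1.86581 ≈ 3.200 h.

3.200 hours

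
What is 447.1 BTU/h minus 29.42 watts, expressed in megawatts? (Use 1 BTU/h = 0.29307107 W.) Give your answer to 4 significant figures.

0.0001016 megawatts

447.1 BTU/h = 0.000131032 MW and 29.42 W = 2.94200 × 10^-5 MW.
0.000131032 − 2.94200 × 10^-5 ≈ 0.0001016 MW.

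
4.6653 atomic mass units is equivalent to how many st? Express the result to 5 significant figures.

1.2199 × 10^-27 stone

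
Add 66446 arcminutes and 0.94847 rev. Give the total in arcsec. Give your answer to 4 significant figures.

66446 arcmin = 3.98676 × 10^6 arcsec and 0.94847 rev = 1.22922 × 10^6 arcsec.
3.98676 × 10^6 + 1.22922 × 10^6 ≈ 5.216 × 10^6 arcsec.

5.216 × 10^6 arcseconds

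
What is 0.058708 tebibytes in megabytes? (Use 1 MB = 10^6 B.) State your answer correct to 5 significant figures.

64550 MB

1 TiB = 1.09951e+6 MB.
Then 0.058708 × 1.09951e+6 ≈ 64550 MB.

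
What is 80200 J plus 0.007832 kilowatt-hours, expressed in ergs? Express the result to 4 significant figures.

80200 J = 8.02000 × 10^11 erg and 0.007832 kWh = 2.81952 × 10^11 erg.
8.02000 × 10^11 + 2.81952 × 10^11 ≈ 1.084 × 10^12 erg.

1.084 × 10^12 erg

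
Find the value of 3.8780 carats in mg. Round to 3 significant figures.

1 ct = 200.000 mg.
3.8780 × 200.000 ≈ 776 mg.

776 milligrams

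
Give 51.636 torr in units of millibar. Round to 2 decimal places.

1 torr = 1.33322 millibar.
So 51.636 × 1.33322 ≈ 68.84 mbar.

68.84 mbar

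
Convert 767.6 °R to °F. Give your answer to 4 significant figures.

307.9 °F

°R = °F + 459.67.
Applying the formula gives 307.9 °F.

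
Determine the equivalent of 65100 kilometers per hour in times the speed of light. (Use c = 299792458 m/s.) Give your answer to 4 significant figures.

6.032 × 10^-5 c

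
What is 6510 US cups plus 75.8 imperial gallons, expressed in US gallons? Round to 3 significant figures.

498 US gal

6510 US cup = 406.875 US gal and 75.8 imp gal = 91.0320 US gal.
406.875 + 91.0320 ≈ 498 US gal.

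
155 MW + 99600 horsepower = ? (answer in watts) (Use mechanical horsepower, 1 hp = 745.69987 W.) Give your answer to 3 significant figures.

2.29 × 10^8 W

155 MW = 1.55000 × 10^8 W and 99600 hp = 7.42717 × 10^7 W.
1.55000 × 10^8 + 7.42717 × 10^7 ≈ 2.29 × 10^8 W.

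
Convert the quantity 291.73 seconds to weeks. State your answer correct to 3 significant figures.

0.000482 wk

1 second = 1.65344 × 10^-6 weeks.
291.73 × 1.65344 × 10^-6 ≈ 0.000482 wk.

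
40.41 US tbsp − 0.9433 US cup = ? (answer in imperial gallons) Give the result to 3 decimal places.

0.082 imperial gallons

40.41 US tbsp = 0.131439 imp gal and 0.9433 US cup = 0.0490913 imp gal.
0.131439 − 0.0490913 ≈ 0.082 imp gal.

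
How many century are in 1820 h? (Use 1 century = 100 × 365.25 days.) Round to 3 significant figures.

1 hour = 1.14077 × 10^-6 century.
Thus 1820 × 1.14077 × 10^-6 ≈ 0.00208 century.

0.00208 century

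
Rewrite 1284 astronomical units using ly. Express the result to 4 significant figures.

1 au = 1.58125 × 10^-5 ly.
Thus 1284 × 1.58125 × 10^-5 ≈ 0.02030 ly.

0.02030 ly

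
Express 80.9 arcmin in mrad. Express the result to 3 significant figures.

1 arcminute = 0.290888 mrad.
Then 80.9 × 0.290888 ≈ 23.5 mrad.

23.5 mrad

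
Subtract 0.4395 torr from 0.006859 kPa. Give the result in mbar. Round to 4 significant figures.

0.006859 kPa = 0.0685900 mbar and 0.4395 torr = 0.585952 mbar.
0.0685900 − 0.585952 ≈ -0.5174 mbar.

-0.5174 mbar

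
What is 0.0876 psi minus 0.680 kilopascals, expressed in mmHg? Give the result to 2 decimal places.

-0.57 mmHg

0.0876 psi = 4.53023 mmHg and 0.680 kPa = 5.10042 mmHg.
4.53023 − 5.10042 ≈ -0.57 mmHg.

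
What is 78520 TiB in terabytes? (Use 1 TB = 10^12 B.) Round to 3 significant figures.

86300 terabytes

1 tebibyte = 1.09951 TB.
So 78520 × 1.09951 ≈ 86300 TB.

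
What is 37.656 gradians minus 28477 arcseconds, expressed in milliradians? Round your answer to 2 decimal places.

453.44 mrad

37.656 grad = 591.499 mrad and 28477 arcsec = 138.060 mrad.
591.499 − 138.060 ≈ 453.44 mrad.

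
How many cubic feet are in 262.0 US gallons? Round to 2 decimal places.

35.02 cubic feet

1 US gal = 0.133681 cubic feet.
Thus 262.0 × 0.133681 ≈ 35.02 ft³.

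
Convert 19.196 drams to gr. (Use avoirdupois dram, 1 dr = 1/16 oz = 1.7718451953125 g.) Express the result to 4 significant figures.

1 dr = 27.34375 gr.
19.196 × 27.34375 ≈ 524.9 gr.

524.9 gr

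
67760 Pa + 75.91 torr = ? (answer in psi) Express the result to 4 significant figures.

11.30 pounds per square inch

67760 Pa = 9.82776 psi and 75.91 torr = 1.46785 psi.
9.82776 + 1.46785 ≈ 11.30 psi.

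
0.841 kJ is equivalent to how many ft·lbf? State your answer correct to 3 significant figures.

1 kilojoule = 737.562 ft·lbf.
So 0.841 × 737.562 ≈ 620 ft·lbf.

620 ft·lbf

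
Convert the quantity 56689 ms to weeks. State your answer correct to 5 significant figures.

1 millisecond = 1.65344 × 10^-9 weeks.
Thus 56689 × 1.65344 × 10^-9 ≈ 9.3732 × 10^-5 wk.

9.3732 × 10^-5 weeks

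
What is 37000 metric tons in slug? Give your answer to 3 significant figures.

2.54e+6 slugs

1 t = 68.5218 slugs.
37000 × 68.5218 ≈ 2.54e+6 slug.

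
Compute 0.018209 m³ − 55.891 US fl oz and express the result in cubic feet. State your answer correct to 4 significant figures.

0.018209 m³ = 0.643045 ft³ and 55.891 US fl oz = 0.0583714 ft³.
0.643045 − 0.0583714 ≈ 0.5847 ft³.

0.5847 cubic feet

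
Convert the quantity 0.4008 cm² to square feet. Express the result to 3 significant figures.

0.000431 square feet

1 square centimeter = 0.00107639 ft².
0.4008 × 0.00107639 ≈ 0.000431 ft².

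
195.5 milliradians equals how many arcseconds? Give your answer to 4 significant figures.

1 mrad = 206.265 arcsec.
Thus 195.5 × 206.265 ≈ 40320 arcsec.

40320 arcsec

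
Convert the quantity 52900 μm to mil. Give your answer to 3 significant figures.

2080 mil

1 micrometer = 0.0393701 mil.
So 52900 × 0.0393701 ≈ 2080 mil.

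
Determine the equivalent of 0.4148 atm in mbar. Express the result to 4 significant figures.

1 atmosphere = 1013.25 mbar.
Then 0.4148 × 1013.25 ≈ 420.3 mbar.

420.3 mbar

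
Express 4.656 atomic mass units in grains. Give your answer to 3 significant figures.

1.19 × 10^-22 gr

1 atomic mass unit = 2.56260 × 10^-23 gr.
4.656 × 2.56260 × 10^-23 ≈ 1.19 × 10^-22 gr.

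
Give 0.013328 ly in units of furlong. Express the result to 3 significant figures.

1 light-year = 4.70290e+13 furlong.
So 0.013328 × 4.70290e+13 ≈ 6.27e+11 furlong.

6.27e+11 furlongs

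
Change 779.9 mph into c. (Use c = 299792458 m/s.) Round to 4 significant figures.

1 mile per hour = 1.49116 × 10^-9 times the speed of light.
Thus 779.9 × 1.49116 × 10^-9 ≈ 1.163 × 10^-6 c.

1.163 × 10^-6 c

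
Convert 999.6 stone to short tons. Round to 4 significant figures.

6.997 short tons

1 st = 0.00700000 short tons.
999.6 × 0.00700000 ≈ 6.997 short ton.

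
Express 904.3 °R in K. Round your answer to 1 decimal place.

502.4 kelvins

°R = K × 9/5.
Applying the formula gives 502.4 K.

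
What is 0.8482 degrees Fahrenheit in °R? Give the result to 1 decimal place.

°R = °F + 459.67.
Applying the formula gives 460.5 °R.

460.5 °R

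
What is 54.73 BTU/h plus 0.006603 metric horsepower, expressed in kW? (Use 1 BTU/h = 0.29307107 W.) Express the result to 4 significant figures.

0.02090 kilowatts

54.73 BTU/h = 0.0160398 kW and 0.006603 PS = 0.00485650 kW.
0.0160398 + 0.00485650 ≈ 0.02090 kW.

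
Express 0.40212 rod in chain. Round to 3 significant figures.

0.101 chain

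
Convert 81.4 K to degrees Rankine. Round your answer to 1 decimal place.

146.5 °R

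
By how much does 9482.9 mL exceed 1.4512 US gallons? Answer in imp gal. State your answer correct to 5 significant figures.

0.87757 imperial gallons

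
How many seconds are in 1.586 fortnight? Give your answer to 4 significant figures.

1.918e+6 s

1 fortnight = 1.20960e+6 seconds.
So 1.586 × 1.20960e+6 ≈ 1.918e+6 s.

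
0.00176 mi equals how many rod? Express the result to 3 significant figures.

1 mile = 320.000 rod.
0.00176 × 320.000 ≈ 0.563 rod.

0.563 rod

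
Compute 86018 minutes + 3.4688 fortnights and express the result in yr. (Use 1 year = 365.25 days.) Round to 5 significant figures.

0.29650 years

86018 min = 0.163545 yr and 3.4688 fortnight = 0.132959 yr.
0.163545 + 0.132959 ≈ 0.29650 yr.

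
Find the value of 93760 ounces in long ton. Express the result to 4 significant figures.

2.616 long ton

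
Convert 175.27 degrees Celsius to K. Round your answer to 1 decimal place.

448.4 K

K = °C + 273.15.
Applying the formula gives 448.4 K.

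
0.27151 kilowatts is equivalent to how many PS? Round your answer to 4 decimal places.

0.3692 PS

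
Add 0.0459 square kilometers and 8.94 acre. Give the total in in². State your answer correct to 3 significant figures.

0.0459 km² = 7.11451e+7 in² and 8.94 acre = 5.60774e+7 in².
7.11451e+7 + 5.60774e+7 ≈ 1.27e+8 in².

1.27e+8 in²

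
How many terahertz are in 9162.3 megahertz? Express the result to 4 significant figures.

0.009162 THz

1 MHz = 1.00000 × 10^-6 THz.
Thus 9162.3 × 1.00000 × 10^-6 ≈ 0.009162 THz.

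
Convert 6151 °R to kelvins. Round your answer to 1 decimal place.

°R = K × 9/5.
Applying the formula gives 3417.2 K.

3417.2 K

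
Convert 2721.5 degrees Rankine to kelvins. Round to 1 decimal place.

°R = K × 9/5.
Applying the formula gives 1511.9 K.

1511.9 K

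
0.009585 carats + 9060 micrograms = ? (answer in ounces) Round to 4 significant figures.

0.0003872 ounces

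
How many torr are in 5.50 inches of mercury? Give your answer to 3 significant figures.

1 inHg = 25.4000 torr.
So 5.50 × 25.4000 ≈ 140 torr.

140 torr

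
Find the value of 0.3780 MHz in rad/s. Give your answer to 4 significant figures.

2.375e+6 rad/s

1 MHz = 6.28319e+6 radians per second.
Then 0.3780 × 6.28319e+6 ≈ 2.375e+6 rad/s.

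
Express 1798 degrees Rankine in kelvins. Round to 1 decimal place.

°R = K × 9/5.
Applying the formula gives 998.9 K.

998.9 kelvins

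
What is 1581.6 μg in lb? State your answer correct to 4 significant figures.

3.487 × 10^-6 lb

1 μg = 2.20462 × 10^-9 lb.
Then 1581.6 × 2.20462 × 10^-9 ≈ 3.487 × 10^-6 lb.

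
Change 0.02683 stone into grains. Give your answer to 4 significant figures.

2629 grains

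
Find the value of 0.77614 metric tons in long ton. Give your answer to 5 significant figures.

1 metric ton = 0.984207 long ton.
Thus 0.77614 × 0.984207 ≈ 0.76388 long ton.

0.76388 long tons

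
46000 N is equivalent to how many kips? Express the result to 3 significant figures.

10.3 kips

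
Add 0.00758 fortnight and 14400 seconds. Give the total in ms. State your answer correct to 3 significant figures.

0.00758 fortnight = 9.16877e+6 ms and 14400 s = 1.44000e+7 ms.
9.16877e+6 + 1.44000e+7 ≈ 2.36e+7 ms.

2.36e+7 ms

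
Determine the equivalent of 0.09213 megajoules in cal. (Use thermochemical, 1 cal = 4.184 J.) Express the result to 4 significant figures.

22020 cal

1 megajoule = 239006 cal.
Thus 0.09213 × 239006 ≈ 22020 cal.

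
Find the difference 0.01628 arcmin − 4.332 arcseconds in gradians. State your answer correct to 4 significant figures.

-0.001036 grad

0.01628 arcmin = 0.000301481 grad and 4.332 arcsec = 0.00133704 grad.
0.000301481 − 0.00133704 ≈ -0.001036 grad.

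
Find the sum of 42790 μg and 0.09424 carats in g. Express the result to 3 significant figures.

42790 μg = 0.0427900 g and 0.09424 ct = 0.0188480 g.
0.0427900 + 0.0188480 ≈ 0.0616 g.

0.0616 g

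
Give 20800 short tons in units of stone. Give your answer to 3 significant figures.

2.97e+6 stone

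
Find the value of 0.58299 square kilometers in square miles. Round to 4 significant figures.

1 square kilometer = 0.386102 mi².
0.58299 × 0.386102 ≈ 0.2251 mi².

0.2251 mi²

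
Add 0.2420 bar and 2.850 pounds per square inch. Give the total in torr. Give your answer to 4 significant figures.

328.9 torr

0.2420 bar = 181.515 torr and 2.850 psi = 147.388 torr.
181.515 + 147.388 ≈ 328.9 torr.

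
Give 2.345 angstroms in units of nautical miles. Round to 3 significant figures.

1 Å = 5.39957 × 10^-14 nmi.
Then 2.345 × 5.39957 × 10^-14 ≈ 1.27 × 10^-13 nmi.

1.27 × 10^-13 nmi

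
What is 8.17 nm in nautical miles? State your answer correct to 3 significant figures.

4.41 × 10^-12 nmi

1 nanometer = 5.39957 × 10^-13 nautical miles.
So 8.17 × 5.39957 × 10^-13 ≈ 4.41 × 10^-12 nmi.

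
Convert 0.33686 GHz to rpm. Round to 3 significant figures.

1 gigahertz = 6.00000 × 10^10 rpm.
So 0.33686 × 6.00000 × 10^10 ≈ 2.02 × 10^10 rpm.

2.02 × 10^10 rpm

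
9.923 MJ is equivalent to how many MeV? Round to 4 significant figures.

1 MJ = 6.24151 × 10^18 megaelectronvolts.
Thus 9.923 × 6.24151 × 10^18 ≈ 6.193 × 10^19 MeV.

6.193 × 10^19 MeV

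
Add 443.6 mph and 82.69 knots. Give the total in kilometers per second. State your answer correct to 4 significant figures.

0.2408 km/s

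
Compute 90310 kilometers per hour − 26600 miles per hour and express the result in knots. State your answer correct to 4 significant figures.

25650 kn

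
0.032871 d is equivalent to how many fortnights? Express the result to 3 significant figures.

1 d = 0.0714286 fortnight.
Thus 0.032871 × 0.0714286 ≈ 0.00235 fortnight.

0.00235 fortnight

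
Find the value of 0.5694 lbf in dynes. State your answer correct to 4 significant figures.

253300 dyn

1 pound-force = 444822 dynes.
Thus 0.5694 × 444822 ≈ 253300 dyn.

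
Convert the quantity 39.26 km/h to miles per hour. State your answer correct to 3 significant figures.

24.4 mph

1 kilometer per hour = 0.621371 mph.
So 39.26 × 0.621371 ≈ 24.4 mph.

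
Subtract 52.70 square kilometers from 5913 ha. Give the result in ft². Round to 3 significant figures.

5913 ha = 6.36470e+8 ft² and 52.70 km² = 5.67258e+8 ft².
6.36470e+8 − 5.67258e+8 ≈ 6.92e+7 ft².

6.92e+7 ft²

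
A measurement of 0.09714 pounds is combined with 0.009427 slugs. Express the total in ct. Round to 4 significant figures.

0.09714 lb = 220.310 ct and 0.009427 slug = 687.884 ct.
220.310 + 687.884 ≈ 908.2 ct.

908.2 ct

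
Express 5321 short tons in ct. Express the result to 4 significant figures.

2.414e+10 ct

1 short ton = 4.53592e+6 carats.
So 5321 × 4.53592e+6 ≈ 2.414e+10 ct.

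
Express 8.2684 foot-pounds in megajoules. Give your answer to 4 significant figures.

1 ft·lbf = 1.35582 × 10^-6 MJ.
Thus 8.2684 × 1.35582 × 10^-6 ≈ 1.121 × 10^-5 MJ.

1.121 × 10^-5 megajoules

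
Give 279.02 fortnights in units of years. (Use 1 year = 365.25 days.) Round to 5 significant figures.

10.695 yr

1 fortnight = 0.0383299 years.
Thus 279.02 × 0.0383299 ≈ 10.695 yr.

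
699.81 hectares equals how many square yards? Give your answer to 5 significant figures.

1 hectare = 11959.9 yd².
Thus 699.81 × 11959.9 ≈ 8.3697e+6 yd².

8.3697e+6 yd²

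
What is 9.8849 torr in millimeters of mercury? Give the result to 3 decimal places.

1 torr = 1.00000 millimeters of mercury.
So 9.8849 × 1.00000 ≈ 9.885 mmHg.

9.885 mmHg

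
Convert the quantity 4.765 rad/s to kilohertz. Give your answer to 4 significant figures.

0.0007584 kilohertz

1 radian per second = 0.000159155 kHz.
Then 4.765 × 0.000159155 ≈ 0.0007584 kHz.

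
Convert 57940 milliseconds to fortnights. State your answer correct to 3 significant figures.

4.79 × 10^-5 fortnights

1 ms = 8.26720 × 10^-10 fortnights.
Then 57940 × 8.26720 × 10^-10 ≈ 4.79 × 10^-5 fortnight.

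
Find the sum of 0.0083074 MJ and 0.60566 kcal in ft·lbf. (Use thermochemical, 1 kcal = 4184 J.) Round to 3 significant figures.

8000 ft·lbf

0.0083074 MJ = 6127.22 ft·lbf and 0.60566 kcal = 1869.04 ft·lbf.
6127.22 + 1869.04 ≈ 8000 ft·lbf.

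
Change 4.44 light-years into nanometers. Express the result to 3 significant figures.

1 light-year = 9.46073 × 10^24 nm.
Then 4.44 × 9.46073 × 10^24 ≈ 4.20 × 10^25 nm.

4.20 × 10^25 nanometers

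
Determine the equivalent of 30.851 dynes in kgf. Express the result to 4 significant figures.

1 dyne = 1.01972 × 10^-6 kgf.
Thus 30.851 × 1.01972 × 10^-6 ≈ 3.146 × 10^-5 kgf.

3.146 × 10^-5 kgf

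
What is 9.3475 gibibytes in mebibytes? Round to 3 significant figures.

1 gibibyte = 1024.00 MiB.
So 9.3475 × 1024.00 ≈ 9570 MiB.

9570 MiB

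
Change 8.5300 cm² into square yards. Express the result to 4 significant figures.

1 square centimeter = 0.000119599 square yards.
Thus 8.5300 × 0.000119599 ≈ 0.001020 yd².

0.001020 square yards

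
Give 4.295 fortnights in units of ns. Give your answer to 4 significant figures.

5.195e+15 ns

1 fortnight = 1.20960e+15 ns.
4.295 × 1.20960e+15 ≈ 5.195e+15 ns.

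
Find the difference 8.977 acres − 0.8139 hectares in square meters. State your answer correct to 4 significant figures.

8.977 acre = 36328.6 m² and 0.8139 ha = 8139.00 m².
36328.6 − 8139.00 ≈ 28190 m².

28190 square meters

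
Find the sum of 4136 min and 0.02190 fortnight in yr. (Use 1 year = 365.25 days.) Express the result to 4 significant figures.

0.008703 yr

4136 min = 0.00786372 yr and 0.02190 fortnight = 0.000839425 yr.
0.00786372 + 0.000839425 ≈ 0.008703 yr.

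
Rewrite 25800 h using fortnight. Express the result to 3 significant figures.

76.8 fortnight

1 h = 0.00297619 fortnight.
Then 25800 × 0.00297619 ≈ 76.8 fortnight.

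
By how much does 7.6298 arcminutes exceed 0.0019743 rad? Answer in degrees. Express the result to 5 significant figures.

7.6298 arcmin = 0.127163 ° and 0.0019743 rad = 0.113119 °.
0.127163 − 0.113119 ≈ 0.014044 °.

0.014044 °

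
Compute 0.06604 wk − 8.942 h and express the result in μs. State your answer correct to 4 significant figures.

7.750 × 10^9 microseconds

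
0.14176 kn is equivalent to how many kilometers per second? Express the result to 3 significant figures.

1 knot = 0.000514444 kilometers per second.
Then 0.14176 × 0.000514444 ≈ 7.29e-5 km/s.

7.29e-5 kilometers per second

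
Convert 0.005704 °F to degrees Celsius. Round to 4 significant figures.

-17.77 degrees Celsius

°F = °C × 9/5 + 32.
Applying the formula gives -17.77 °C.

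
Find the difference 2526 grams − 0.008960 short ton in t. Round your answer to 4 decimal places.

2526 g = 0.00252600 t and 0.008960 short ton = 0.00812838 t.
0.00252600 − 0.00812838 ≈ -0.0056 t.

-0.0056 metric tons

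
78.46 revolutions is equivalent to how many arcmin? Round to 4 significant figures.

1.695 × 10^6 arcminutes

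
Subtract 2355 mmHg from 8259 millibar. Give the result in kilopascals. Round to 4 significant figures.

8259 mbar = 825.900 kPa and 2355 mmHg = 313.974 kPa.
825.900 − 313.974 ≈ 511.9 kPa.

511.9 kPa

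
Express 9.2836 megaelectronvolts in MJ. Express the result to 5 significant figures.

1 MeV = 1.60218e-19 megajoules.
9.2836 × 1.60218e-19 ≈ 1.4874e-18 MJ.

1.4874e-18 MJ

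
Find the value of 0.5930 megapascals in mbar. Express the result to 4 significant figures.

1 megapascal = 10000.0 mbar.
So 0.5930 × 10000.0 ≈ 5930 mbar.

5930 mbar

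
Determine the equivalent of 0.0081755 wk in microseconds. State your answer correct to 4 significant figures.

1 wk = 6.04800 × 10^11 microseconds.
So 0.0081755 × 6.04800 × 10^11 ≈ 4.945 × 10^9 μs.

4.945 × 10^9 μs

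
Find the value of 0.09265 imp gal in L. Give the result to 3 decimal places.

0.421 liters

1 imperial gallon = 4.54609 L.
Thus 0.09265 × 4.54609 ≈ 0.421 L.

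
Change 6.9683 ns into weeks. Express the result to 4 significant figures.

1.152e-14 weeks

1 nanosecond = 1.65344e-15 wk.
Thus 6.9683 × 1.65344e-15 ≈ 1.152e-14 wk.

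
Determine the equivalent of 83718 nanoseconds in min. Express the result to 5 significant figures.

1.3953e-6 min

1 ns = 1.66667e-11 min.
So 83718 × 1.66667e-11 ≈ 1.3953e-6 min.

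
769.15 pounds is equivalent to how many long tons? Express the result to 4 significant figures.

0.3434 long tons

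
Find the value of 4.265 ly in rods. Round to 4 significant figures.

1 light-year = 1.88116 × 10^15 rods.
4.265 × 1.88116 × 10^15 ≈ 8.023 × 10^15 rod.

8.023 × 10^15 rods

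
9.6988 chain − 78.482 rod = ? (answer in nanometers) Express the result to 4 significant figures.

-1.996e+11 nanometers

9.6988 chain = 1.95109e+11 nm and 78.482 rod = 3.94702e+11 nm.
1.95109e+11 − 3.94702e+11 ≈ -1.996e+11 nm.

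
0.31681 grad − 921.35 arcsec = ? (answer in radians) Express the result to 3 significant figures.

0.31681 grad = 0.00497644 rad and 921.35 arcsec = 0.00446683 rad.
0.00497644 − 0.00446683 ≈ 0.000510 rad.

0.000510 rad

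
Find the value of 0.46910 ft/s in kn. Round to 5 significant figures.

0.27793 kn

1 ft/s = 0.592484 knots.
Then 0.46910 × 0.592484 ≈ 0.27793 kn.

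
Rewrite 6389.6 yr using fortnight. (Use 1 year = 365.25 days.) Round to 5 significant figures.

1 yr = 26.0893 fortnight.
6389.6 × 26.0893 ≈ 166700 fortnight.

166700 fortnights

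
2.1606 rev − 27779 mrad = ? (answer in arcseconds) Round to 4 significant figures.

2.1606 rev = 2.80014 × 10^6 arcsec and 27779 mrad = 5.72983 × 10^6 arcsec.
2.80014 × 10^6 − 5.72983 × 10^6 ≈ -2.930 × 10^6 arcsec.

-2.930 × 10^6 arcsec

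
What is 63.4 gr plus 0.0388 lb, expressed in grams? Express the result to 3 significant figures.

21.7 grams

63.4 gr = 4.10825 g and 0.0388 lb = 17.5994 g.
4.10825 + 17.5994 ≈ 21.7 g.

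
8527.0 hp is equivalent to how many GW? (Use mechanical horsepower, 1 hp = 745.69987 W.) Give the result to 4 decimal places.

0.0064 gigawatts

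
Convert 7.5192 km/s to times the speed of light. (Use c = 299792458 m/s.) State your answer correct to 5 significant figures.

2.5081 × 10^-5 times the speed of light

1 kilometer per second = 3.33564 × 10^-6 times the speed of light.
7.5192 × 3.33564 × 10^-6 ≈ 2.5081 × 10^-5 c.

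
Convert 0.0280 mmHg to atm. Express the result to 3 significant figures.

3.68 × 10^-5 atm

1 millimeter of mercury = 0.00131579 atm.
Then 0.0280 × 0.00131579 ≈ 3.68 × 10^-5 atm.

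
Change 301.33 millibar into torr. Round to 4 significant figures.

1 millibar = 0.750062 torr.
So 301.33 × 0.750062 ≈ 226.0 torr.

226.0 torr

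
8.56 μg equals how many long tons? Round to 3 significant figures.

1 microgram = 9.84207 × 10^-13 long ton.
8.56 × 9.84207 × 10^-13 ≈ 8.42 × 10^-12 long ton.

8.42 × 10^-12 long tons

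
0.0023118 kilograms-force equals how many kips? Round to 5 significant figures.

5.0966 × 10^-6 kip

1 kgf = 0.00220462 kip.
Then 0.0023118 × 0.00220462 ≈ 5.0966 × 10^-6 kip.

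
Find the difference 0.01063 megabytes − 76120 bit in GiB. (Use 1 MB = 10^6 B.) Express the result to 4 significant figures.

1.038e-6 gibibytes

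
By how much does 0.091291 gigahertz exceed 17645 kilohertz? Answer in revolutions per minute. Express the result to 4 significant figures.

0.091291 GHz = 5.47746 × 10^9 rpm and 17645 kHz = 1.05870 × 10^9 rpm.
5.47746 × 10^9 − 1.05870 × 10^9 ≈ 4.419 × 10^9 rpm.

4.419 × 10^9 revolutions per minute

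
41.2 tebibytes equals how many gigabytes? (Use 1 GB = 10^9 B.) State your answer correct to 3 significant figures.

1 tebibyte = 1099.51 GB.
Then 41.2 × 1099.51 ≈ 45300 GB.

45300 GB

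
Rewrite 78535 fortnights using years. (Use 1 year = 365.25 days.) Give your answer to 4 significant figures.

1 fortnight = 0.0383299 years.
78535 × 0.0383299 ≈ 3010 yr.

3010 years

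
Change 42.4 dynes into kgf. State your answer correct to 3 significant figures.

1 dyne = 1.01972 × 10^-6 kgf.
Thus 42.4 × 1.01972 × 10^-6 ≈ 4.32 × 10^-5 kgf.

4.32 × 10^-5 kilograms-force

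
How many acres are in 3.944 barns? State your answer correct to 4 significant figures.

9.746 × 10^-32 acres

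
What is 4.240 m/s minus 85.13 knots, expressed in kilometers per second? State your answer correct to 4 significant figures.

4.240 m/s = 0.00424000 km/s and 85.13 kn = 0.0437947 km/s.
0.00424000 − 0.0437947 ≈ -0.03955 km/s.

-0.03955 km/s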